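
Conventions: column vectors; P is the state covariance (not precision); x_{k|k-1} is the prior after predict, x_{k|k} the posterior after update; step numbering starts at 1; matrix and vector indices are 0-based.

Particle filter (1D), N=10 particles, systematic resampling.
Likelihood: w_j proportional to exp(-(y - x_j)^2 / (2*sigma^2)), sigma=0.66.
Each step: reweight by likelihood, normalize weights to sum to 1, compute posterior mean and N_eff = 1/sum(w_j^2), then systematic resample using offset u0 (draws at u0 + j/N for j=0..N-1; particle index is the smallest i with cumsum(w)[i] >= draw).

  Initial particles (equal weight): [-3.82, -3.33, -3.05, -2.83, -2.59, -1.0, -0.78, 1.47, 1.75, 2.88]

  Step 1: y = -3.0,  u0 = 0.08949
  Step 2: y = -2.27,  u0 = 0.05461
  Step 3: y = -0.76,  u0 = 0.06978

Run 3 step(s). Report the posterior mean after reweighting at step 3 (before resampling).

post_mean = -2.6875

step 1: w=[0.1114, 0.2128, 0.2404, 0.2333, 0.1988, 0.0024, 0.0008, 0.0000, 0.0000, 0.0000]  mean=-3.0457  Neff=4.7746  idx=[0, 1, 1, 2, 2, 3, 3, 3, 4, 4]
step 2: w=[0.0116, 0.0502, 0.0502, 0.0908, 0.0908, 0.1273, 0.1273, 0.1273, 0.1622, 0.1622]  mean=-2.8538  Neff=8.1350  idx=[1, 3, 4, 5, 6, 7, 7, 8, 9, 9]
step 3: w=[0.0052, 0.0246, 0.0246, 0.0740, 0.0740, 0.0740, 0.0740, 0.2166, 0.2166, 0.2166]  mean=-2.6875  Neff=6.1029  idx=[3, 4, 5, 7, 7, 8, 8, 8, 9, 9]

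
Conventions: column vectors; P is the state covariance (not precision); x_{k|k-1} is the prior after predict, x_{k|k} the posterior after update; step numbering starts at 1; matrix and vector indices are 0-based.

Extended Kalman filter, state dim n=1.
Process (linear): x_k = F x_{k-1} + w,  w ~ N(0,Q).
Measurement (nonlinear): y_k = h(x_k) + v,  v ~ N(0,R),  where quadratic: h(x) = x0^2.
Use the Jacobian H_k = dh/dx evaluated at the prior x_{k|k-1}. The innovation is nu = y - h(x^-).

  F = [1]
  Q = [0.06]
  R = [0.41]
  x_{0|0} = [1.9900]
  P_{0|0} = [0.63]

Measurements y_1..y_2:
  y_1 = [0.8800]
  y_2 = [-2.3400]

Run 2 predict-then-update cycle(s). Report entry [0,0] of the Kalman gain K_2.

K[0,0] = 0.2258

step 1: x^-=[1.9900]  P^-=[0.6900]  H_jac=[3.9800]  S=[11.3399]  K=[0.2422]  nu=[-3.0801]  x^+=[1.2441]  P^+=[0.0249]
step 2: x^-=[1.2441]  P^-=[0.0849]  H_jac=[2.4882]  S=[0.9359]  K=[0.2258]  nu=[-3.8878]  x^+=[0.3661]  P^+=[0.0372]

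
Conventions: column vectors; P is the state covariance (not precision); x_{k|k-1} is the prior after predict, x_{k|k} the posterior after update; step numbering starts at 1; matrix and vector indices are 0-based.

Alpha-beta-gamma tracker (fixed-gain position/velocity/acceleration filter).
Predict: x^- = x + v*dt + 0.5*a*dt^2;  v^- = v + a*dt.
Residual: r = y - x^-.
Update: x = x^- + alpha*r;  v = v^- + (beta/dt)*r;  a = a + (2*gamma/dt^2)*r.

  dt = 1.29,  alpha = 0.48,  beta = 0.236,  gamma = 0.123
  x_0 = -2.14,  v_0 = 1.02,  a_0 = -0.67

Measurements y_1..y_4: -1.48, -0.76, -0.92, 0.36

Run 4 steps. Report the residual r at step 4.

step 1: x_pred=-1.3817  r=-0.0983  x^+=-1.4289  v^+=0.1377  a^+=-0.6845
step 2: x_pred=-1.8208  r=1.0608  x^+=-1.3116  v^+=-0.5513  a^+=-0.5277
step 3: x_pred=-2.4618  r=1.5418  x^+=-1.7218  v^+=-0.9500  a^+=-0.2998
step 4: x_pred=-3.1966  r=3.5566  x^+=-1.4895  v^+=-0.6860  a^+=0.2260

resid = 3.5566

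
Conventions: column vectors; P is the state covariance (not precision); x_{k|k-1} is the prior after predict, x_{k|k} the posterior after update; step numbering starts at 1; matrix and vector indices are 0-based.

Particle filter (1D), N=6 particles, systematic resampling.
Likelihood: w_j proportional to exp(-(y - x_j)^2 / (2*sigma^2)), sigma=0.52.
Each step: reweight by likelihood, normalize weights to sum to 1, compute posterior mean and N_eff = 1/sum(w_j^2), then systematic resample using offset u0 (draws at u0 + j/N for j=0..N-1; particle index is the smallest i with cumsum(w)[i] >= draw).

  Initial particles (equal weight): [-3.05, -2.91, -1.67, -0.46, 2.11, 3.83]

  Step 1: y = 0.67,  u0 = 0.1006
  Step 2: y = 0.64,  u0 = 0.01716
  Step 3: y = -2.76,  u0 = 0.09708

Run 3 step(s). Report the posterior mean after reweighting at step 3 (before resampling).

step 1: w=[0.0000, 0.0000, 0.0003, 0.8133, 0.1864, 0.0000]  mean=0.0186  Neff=1.4365  idx=[3, 3, 3, 3, 3, 4]
step 2: w=[0.1933, 0.1933, 0.1933, 0.1933, 0.1933, 0.0333]  mean=-0.3744  Neff=5.3190  idx=[0, 0, 1, 2, 3, 4]
step 3: w=[0.1667, 0.1667, 0.1667, 0.1667, 0.1667, 0.1667]  mean=-0.4600  Neff=6.0000  idx=[0, 1, 2, 3, 4, 5]

post_mean = -0.4600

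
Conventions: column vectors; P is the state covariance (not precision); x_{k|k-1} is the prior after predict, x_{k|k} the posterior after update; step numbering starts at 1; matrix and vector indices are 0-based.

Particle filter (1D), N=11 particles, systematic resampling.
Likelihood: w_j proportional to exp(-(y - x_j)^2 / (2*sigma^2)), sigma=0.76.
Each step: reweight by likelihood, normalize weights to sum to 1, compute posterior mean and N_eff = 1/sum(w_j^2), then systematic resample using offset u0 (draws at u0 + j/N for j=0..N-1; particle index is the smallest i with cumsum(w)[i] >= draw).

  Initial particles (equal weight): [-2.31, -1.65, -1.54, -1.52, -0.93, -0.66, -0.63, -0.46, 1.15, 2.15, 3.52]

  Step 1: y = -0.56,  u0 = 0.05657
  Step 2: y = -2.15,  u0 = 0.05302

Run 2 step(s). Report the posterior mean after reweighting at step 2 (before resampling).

post_mean = -1.2722

step 1: w=[0.0134, 0.0679, 0.0828, 0.0856, 0.1688, 0.1884, 0.1892, 0.1884, 0.0151, 0.0003, 0.0000]  mean=-0.8698  Neff=6.4726  idx=[1, 2, 3, 4, 5, 5, 5, 6, 6, 7, 7]
step 2: w=[0.2373, 0.2135, 0.2090, 0.0812, 0.0431, 0.0431, 0.0431, 0.0399, 0.0399, 0.0249, 0.0249]  mean=-1.2722  Neff=6.1648  idx=[0, 0, 0, 1, 1, 2, 2, 3, 4, 7, 9]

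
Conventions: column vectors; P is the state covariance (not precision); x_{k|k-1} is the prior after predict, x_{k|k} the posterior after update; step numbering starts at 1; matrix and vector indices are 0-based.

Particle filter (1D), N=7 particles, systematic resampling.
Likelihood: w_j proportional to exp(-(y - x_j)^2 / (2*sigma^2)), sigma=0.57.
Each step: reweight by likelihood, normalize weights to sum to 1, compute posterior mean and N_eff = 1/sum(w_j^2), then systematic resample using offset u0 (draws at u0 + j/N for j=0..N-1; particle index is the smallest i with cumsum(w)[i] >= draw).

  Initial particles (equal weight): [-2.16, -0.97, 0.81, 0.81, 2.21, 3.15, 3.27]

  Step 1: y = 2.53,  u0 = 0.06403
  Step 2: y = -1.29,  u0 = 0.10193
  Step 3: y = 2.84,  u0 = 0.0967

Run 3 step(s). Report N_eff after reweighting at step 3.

step 1: w=[0.0000, 0.0000, 0.0057, 0.0057, 0.4594, 0.2977, 0.2316]  mean=2.7194  Neff=2.8299  idx=[4, 4, 4, 5, 5, 6, 6]
step 2: w=[0.3333, 0.3333, 0.3333, 0.0000, 0.0000, 0.0000, 0.0000]  mean=2.2100  Neff=3.0000  idx=[0, 0, 1, 1, 2, 2, 2]
step 3: w=[0.1429, 0.1429, 0.1429, 0.1429, 0.1429, 0.1429, 0.1429]  mean=2.2100  Neff=7.0000  idx=[0, 1, 2, 3, 4, 5, 6]

N_eff = 7.0000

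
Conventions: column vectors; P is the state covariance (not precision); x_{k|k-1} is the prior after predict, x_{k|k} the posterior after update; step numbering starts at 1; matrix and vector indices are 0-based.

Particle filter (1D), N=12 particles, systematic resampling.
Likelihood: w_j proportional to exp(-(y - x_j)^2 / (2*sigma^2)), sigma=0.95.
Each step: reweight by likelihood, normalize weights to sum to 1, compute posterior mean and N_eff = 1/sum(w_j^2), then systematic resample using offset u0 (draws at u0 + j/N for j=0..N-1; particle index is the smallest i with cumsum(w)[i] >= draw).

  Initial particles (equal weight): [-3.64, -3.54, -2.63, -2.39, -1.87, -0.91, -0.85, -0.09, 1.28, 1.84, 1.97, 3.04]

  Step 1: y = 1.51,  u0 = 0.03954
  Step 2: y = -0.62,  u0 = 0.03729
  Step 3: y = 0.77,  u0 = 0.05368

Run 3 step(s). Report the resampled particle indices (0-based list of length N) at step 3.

resampled_idx = [0, 1, 2, 3, 4, 6, 7, 7, 8, 9, 10, 11]

step 1: w=[0.0000, 0.0000, 0.0000, 0.0001, 0.0005, 0.0115, 0.0134, 0.0711, 0.2853, 0.2766, 0.2613, 0.0803]  mean=1.6034  Neff=4.2028  idx=[7, 8, 8, 8, 8, 9, 9, 9, 10, 10, 10, 11]
step 2: w=[0.5432, 0.0859, 0.0859, 0.0859, 0.0859, 0.0222, 0.0222, 0.0222, 0.0154, 0.0154, 0.0154, 0.0004]  mean=0.6058  Neff=3.0607  idx=[0, 0, 0, 0, 0, 0, 0, 1, 2, 3, 4, 8]
step 3: w=[0.0775, 0.0775, 0.0775, 0.0775, 0.0775, 0.0775, 0.0775, 0.1011, 0.1011, 0.1011, 0.1011, 0.0526]  mean=0.5726  Neff=11.6577  idx=[0, 1, 2, 3, 4, 6, 7, 7, 8, 9, 10, 11]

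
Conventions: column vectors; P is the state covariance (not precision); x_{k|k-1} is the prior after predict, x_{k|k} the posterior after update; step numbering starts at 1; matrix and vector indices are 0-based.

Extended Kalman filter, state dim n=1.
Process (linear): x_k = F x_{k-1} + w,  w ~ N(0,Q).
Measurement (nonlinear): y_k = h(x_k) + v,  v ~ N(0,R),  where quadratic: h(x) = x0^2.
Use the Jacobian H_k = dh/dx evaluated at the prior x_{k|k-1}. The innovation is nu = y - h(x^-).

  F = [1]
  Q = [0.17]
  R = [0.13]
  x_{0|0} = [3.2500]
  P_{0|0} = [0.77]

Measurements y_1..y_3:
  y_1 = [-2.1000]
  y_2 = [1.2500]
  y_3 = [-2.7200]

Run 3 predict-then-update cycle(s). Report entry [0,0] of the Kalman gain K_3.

K[0,0] = 0.3845

step 1: x^-=[3.2500]  P^-=[0.9400]  H_jac=[6.5000]  S=[39.8450]  K=[0.1533]  nu=[-12.6625]  x^+=[1.3083]  P^+=[0.0031]
step 2: x^-=[1.3083]  P^-=[0.1731]  H_jac=[2.6166]  S=[1.3149]  K=[0.3444]  nu=[-0.4616]  x^+=[1.1493]  P^+=[0.0171]
step 3: x^-=[1.1493]  P^-=[0.1871]  H_jac=[2.2986]  S=[1.1186]  K=[0.3845]  nu=[-4.0409]  x^+=[-0.4044]  P^+=[0.0217]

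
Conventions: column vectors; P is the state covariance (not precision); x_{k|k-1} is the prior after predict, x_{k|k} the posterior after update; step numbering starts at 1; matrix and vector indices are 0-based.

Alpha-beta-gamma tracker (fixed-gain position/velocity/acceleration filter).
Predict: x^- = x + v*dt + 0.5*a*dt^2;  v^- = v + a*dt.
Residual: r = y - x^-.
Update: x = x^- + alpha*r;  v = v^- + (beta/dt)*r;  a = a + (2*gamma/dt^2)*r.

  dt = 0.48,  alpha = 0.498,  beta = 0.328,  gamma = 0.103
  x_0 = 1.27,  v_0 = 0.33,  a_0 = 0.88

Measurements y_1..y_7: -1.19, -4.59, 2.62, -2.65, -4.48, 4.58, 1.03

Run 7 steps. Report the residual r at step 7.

step 1: x_pred=1.5298  r=-2.7198  x^+=0.1753  v^+=-1.1061  a^+=-1.5517
step 2: x_pred=-0.5344  r=-4.0556  x^+=-2.5541  v^+=-4.6223  a^+=-5.1779
step 3: x_pred=-5.3693  r=7.9893  x^+=-1.3906  v^+=-1.6483  a^+=1.9653
step 4: x_pred=-1.9554  r=-0.6946  x^+=-2.3013  v^+=-1.1796  a^+=1.3443
step 5: x_pred=-2.7127  r=-1.7673  x^+=-3.5928  v^+=-1.7420  a^+=-0.2359
step 6: x_pred=-4.4562  r=9.0362  x^+=0.0438  v^+=4.3194  a^+=7.8433
step 7: x_pred=3.0207  r=-1.9907  x^+=2.0293  v^+=6.7239  a^+=6.0634

resid = -1.9907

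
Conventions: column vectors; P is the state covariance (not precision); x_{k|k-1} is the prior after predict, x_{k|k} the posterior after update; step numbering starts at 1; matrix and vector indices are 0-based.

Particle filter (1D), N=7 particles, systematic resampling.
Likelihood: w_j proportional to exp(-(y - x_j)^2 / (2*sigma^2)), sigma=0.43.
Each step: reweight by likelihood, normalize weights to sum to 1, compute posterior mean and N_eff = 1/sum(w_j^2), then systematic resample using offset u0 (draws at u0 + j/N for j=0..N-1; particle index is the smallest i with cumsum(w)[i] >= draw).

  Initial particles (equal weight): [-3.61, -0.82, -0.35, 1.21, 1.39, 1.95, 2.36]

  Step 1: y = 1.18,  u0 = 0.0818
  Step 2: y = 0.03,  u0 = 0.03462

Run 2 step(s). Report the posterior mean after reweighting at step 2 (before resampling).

step 1: w=[0.0000, 0.0000, 0.0008, 0.4725, 0.4204, 0.0953, 0.0110]  mean=1.3675  Neff=2.4440  idx=[3, 3, 3, 4, 4, 4, 5]
step 2: w=[0.2582, 0.2582, 0.2582, 0.0750, 0.0750, 0.0750, 0.0005]  mean=1.2509  Neff=4.6119  idx=[0, 0, 1, 1, 2, 2, 4]

post_mean = 1.2509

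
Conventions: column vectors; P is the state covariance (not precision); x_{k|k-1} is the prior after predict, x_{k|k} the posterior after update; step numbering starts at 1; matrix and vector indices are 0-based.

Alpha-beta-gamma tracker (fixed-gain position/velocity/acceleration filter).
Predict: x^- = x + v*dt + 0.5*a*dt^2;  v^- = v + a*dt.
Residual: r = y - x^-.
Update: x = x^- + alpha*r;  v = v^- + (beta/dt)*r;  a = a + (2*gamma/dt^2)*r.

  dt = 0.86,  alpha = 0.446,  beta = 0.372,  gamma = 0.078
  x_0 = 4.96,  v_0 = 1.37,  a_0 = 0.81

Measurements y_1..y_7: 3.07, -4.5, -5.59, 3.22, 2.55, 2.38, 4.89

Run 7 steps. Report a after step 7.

a_post = 2.6650

step 1: x_pred=6.4377  r=-3.3677  x^+=4.9357  v^+=0.6099  a^+=0.0997
step 2: x_pred=5.4971  r=-9.9971  x^+=1.0384  v^+=-3.6287  a^+=-2.0090
step 3: x_pred=-2.8253  r=-2.7647  x^+=-4.0583  v^+=-6.5524  a^+=-2.5921
step 4: x_pred=-10.6519  r=13.8719  x^+=-4.4651  v^+=-2.7812  a^+=0.3338
step 5: x_pred=-6.7334  r=9.2834  x^+=-2.5930  v^+=1.5215  a^+=2.2919
step 6: x_pred=-0.4369  r=2.8169  x^+=0.8194  v^+=4.7111  a^+=2.8861
step 7: x_pred=5.9382  r=-1.0482  x^+=5.4707  v^+=6.7397  a^+=2.6650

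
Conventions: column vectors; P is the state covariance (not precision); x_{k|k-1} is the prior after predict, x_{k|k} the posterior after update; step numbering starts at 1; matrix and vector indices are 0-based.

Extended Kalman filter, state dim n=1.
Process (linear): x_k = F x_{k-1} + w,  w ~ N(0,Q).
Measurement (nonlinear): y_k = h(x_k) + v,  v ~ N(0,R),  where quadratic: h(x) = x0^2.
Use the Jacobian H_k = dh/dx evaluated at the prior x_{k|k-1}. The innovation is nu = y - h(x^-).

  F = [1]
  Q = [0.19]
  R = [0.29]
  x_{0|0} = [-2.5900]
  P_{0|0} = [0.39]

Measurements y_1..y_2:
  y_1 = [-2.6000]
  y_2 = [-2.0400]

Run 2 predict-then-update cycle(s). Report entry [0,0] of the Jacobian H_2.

step 1: x^-=[-2.5900]  P^-=[0.5800]  H_jac=[-5.1800]  S=[15.8528]  K=[-0.1895]  nu=[-9.3081]  x^+=[-0.8259]  P^+=[0.0106]
step 2: x^-=[-0.8259]  P^-=[0.2006]  H_jac=[-1.6519]  S=[0.8374]  K=[-0.3957]  nu=[-2.7222]  x^+=[0.2513]  P^+=[0.0695]

H_jac[0,0] = -1.6519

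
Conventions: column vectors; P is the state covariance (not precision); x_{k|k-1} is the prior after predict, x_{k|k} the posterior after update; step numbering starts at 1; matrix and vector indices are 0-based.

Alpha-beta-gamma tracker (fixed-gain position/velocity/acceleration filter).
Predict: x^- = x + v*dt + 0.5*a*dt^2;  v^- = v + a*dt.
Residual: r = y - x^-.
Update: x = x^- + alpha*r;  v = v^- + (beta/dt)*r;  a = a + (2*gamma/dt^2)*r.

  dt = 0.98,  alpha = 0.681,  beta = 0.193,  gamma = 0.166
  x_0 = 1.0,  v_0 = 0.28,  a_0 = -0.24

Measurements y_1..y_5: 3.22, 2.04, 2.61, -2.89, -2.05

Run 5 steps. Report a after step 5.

a_post = -2.0516

step 1: x_pred=1.1592  r=2.0608  x^+=2.5626  v^+=0.4507  a^+=0.4724
step 2: x_pred=3.2311  r=-1.1911  x^+=2.4200  v^+=0.6791  a^+=0.0607
step 3: x_pred=3.1146  r=-0.5046  x^+=2.7710  v^+=0.6391  a^+=-0.1138
step 4: x_pred=3.3427  r=-6.2327  x^+=-0.9018  v^+=-0.6998  a^+=-2.2683
step 5: x_pred=-2.6768  r=0.6268  x^+=-2.2500  v^+=-2.7993  a^+=-2.0516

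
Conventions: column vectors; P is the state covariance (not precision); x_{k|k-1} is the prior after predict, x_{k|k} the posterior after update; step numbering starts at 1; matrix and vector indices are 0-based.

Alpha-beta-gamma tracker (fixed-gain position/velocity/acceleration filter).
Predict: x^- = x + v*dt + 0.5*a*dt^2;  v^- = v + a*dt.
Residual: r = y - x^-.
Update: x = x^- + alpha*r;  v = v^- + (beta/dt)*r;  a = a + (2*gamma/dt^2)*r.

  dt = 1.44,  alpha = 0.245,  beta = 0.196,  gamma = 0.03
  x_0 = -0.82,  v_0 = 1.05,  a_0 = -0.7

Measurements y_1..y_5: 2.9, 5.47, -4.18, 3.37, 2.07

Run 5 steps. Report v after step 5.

v_post = -1.3772

step 1: x_pred=-0.0338  r=2.9338  x^+=0.6850  v^+=0.4413  a^+=-0.6151
step 2: x_pred=0.6828  r=4.7872  x^+=1.8556  v^+=0.2072  a^+=-0.4766
step 3: x_pred=1.6598  r=-5.8398  x^+=0.2291  v^+=-1.2740  a^+=-0.6456
step 4: x_pred=-2.2748  r=5.6448  x^+=-0.8918  v^+=-1.4353  a^+=-0.4822
step 5: x_pred=-3.4586  r=5.5286  x^+=-2.1041  v^+=-1.3772  a^+=-0.3223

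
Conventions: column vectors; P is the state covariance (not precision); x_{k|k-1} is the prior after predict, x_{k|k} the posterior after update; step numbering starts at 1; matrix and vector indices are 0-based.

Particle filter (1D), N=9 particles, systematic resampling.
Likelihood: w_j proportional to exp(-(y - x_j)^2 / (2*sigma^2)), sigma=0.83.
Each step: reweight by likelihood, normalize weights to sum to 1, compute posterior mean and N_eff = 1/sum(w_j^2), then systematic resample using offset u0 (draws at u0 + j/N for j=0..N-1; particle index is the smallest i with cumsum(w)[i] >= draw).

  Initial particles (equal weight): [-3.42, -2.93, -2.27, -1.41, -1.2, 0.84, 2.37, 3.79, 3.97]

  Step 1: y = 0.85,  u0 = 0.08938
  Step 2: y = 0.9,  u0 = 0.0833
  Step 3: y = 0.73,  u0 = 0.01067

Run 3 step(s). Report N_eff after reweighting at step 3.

step 1: w=[0.0000, 0.0000, 0.0007, 0.0194, 0.0375, 0.7921, 0.1481, 0.0015, 0.0007]  mean=0.9506  Neff=1.5359  idx=[5, 5, 5, 5, 5, 5, 5, 6, 6]
step 2: w=[0.1348, 0.1348, 0.1348, 0.1348, 0.1348, 0.1348, 0.1348, 0.0282, 0.0282]  mean=0.9262  Neff=7.7638  idx=[0, 1, 2, 3, 3, 4, 5, 6, 8]
step 3: w=[0.1228, 0.1228, 0.1228, 0.1228, 0.1228, 0.1228, 0.1228, 0.1228, 0.0176]  mean=0.8669  Neff=8.2678  idx=[0, 0, 1, 2, 3, 4, 5, 6, 7]

N_eff = 8.2678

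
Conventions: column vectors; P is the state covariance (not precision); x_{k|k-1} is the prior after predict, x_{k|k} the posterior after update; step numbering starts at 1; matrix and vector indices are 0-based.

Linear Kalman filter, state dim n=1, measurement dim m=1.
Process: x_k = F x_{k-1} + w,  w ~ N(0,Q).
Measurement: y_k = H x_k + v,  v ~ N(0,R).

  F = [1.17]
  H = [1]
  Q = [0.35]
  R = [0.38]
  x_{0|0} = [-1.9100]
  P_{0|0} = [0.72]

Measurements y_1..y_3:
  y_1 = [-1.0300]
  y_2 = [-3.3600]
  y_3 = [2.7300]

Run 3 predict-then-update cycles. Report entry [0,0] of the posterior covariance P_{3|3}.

step 1: x^-=[-2.2347]  P^-=[1.3356]  S=[1.7156]  K=[0.7785]  nu=[1.2047]  x^+=[-1.2968]  P^+=[0.2958]
step 2: x^-=[-1.5173]  P^-=[0.7550]  S=[1.1350]  K=[0.6652]  nu=[-1.8427]  x^+=[-2.7430]  P^+=[0.2528]
step 3: x^-=[-3.2094]  P^-=[0.6960]  S=[1.0760]  K=[0.6468]  nu=[5.9394]  x^+=[0.6325]  P^+=[0.2458]

P_post[0,0] = 0.2458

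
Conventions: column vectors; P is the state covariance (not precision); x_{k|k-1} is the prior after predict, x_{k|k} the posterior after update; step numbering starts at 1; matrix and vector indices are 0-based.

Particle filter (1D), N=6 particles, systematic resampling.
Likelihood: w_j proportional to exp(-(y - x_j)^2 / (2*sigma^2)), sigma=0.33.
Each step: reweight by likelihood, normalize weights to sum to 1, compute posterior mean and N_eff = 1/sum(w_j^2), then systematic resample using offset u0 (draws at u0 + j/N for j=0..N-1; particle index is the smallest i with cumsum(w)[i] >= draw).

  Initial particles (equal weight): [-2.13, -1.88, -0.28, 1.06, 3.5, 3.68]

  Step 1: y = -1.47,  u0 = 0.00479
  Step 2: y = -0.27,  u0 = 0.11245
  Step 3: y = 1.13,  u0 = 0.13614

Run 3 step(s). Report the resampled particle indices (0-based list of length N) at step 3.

resampled_idx = [0, 1, 2, 3, 4, 5]

step 1: w=[0.2259, 0.7716, 0.0025, 0.0000, 0.0000, 0.0000]  mean=-1.9325  Neff=1.5471  idx=[0, 0, 1, 1, 1, 1]
step 2: w=[0.0046, 0.0046, 0.2477, 0.2477, 0.2477, 0.2477]  mean=-1.8823  Neff=4.0742  idx=[2, 3, 3, 4, 5, 5]
step 3: w=[0.1667, 0.1667, 0.1667, 0.1667, 0.1667, 0.1667]  mean=-1.8800  Neff=6.0000  idx=[0, 1, 2, 3, 4, 5]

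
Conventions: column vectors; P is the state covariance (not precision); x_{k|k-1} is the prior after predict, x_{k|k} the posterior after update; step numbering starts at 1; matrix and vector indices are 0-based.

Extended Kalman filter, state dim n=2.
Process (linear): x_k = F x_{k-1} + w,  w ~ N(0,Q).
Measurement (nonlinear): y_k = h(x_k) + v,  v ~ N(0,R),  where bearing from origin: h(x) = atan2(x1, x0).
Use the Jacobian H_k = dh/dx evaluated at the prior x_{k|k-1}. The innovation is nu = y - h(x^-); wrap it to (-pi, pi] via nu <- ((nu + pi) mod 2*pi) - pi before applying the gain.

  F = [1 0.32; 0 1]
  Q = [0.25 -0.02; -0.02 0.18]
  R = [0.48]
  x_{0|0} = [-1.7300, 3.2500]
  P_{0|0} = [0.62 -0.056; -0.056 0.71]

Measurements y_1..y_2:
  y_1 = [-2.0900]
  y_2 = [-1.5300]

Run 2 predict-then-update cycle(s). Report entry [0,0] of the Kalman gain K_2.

step 1: x^-=[-0.6900, 3.2500]  P^-=[0.9069 0.1512; 0.1512 0.8900]  H_jac=[-0.2944 -0.0625]  S=[0.5677]  K=[-0.4870; -0.1764]  nu=[2.4132]  x^+=[-1.8652, 2.8243]  P^+=[0.7722 0.1024; 0.1024 0.8723]
step 2: x^-=[-0.9615, 2.8243]  P^-=[1.1771 0.3616; 0.3616 1.0523]  H_jac=[-0.3173 -0.1080]  S=[0.6356]  K=[-0.6491; -0.3594]  nu=[2.8543]  x^+=[-2.8142, 1.7985]  P^+=[0.9093 0.2133; 0.2133 0.9703]

K[0,0] = -0.6491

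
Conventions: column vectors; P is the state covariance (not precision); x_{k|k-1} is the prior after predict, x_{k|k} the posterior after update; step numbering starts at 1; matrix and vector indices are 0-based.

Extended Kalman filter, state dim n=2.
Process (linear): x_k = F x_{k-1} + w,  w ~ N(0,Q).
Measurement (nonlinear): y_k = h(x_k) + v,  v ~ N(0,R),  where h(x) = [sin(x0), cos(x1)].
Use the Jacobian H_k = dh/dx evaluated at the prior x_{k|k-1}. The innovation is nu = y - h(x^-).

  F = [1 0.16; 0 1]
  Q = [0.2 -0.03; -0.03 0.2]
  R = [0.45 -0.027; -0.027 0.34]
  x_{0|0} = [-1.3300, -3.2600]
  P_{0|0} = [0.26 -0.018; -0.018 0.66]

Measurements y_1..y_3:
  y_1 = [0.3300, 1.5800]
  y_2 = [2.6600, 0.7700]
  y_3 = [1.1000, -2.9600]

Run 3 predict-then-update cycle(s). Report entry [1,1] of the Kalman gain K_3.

step 1: x^-=[-1.8516, -3.2600]  P^-=[0.4711 0.0576; 0.0576 0.8600]  H_jac=[-0.2771 0.0000; 0.0000 -0.1181]  S=[0.4862 -0.0251; -0.0251 0.3520]  K=[-0.2705 -0.0386; -0.0479 -0.2920]  nu=[1.2908, 2.5730]  x^+=[-2.3002, -4.0733]  P^+=[0.4355 0.0494; 0.0494 0.8296]
step 2: x^-=[-2.9520, -4.0733]  P^-=[0.6726 0.1521; 0.1521 1.0296]  H_jac=[-0.9821 0.0000; 0.0000 -0.8026]  S=[1.0987 0.0929; 0.0929 1.0032]  K=[-0.5956 -0.0665; -0.0668 -0.8175]  nu=[2.8485, 1.3665]  x^+=[-4.7394, -5.3807]  P^+=[0.2711 0.0082; 0.0082 0.3441]
step 3: x^-=[-5.6003, -5.3807]  P^-=[0.4825 0.0332; 0.0332 0.5441]  H_jac=[0.7757 0.0000; 0.0000 -0.7848]  S=[0.7403 -0.0472; -0.0472 0.6751]  K=[0.5053 -0.0033; -0.0056 -0.6329]  nu=[0.4690, -3.5797]  x^+=[-5.3516, -3.1179]  P^+=[0.2933 0.0188; 0.0188 0.2740]

K[1,1] = -0.6329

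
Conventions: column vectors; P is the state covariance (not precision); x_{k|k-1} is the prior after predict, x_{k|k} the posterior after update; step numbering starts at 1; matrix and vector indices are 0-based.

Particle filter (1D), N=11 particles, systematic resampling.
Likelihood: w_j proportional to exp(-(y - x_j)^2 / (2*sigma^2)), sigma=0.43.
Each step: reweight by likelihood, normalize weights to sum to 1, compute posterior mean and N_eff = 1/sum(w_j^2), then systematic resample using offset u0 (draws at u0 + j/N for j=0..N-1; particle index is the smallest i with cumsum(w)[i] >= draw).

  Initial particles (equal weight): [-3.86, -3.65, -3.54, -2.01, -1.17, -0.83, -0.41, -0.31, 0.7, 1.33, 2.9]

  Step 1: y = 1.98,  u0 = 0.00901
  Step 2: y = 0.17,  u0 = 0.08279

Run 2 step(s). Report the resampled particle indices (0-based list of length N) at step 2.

resampled_idx = [0, 0, 0, 0, 0, 0, 0, 1, 4, 6, 8]

step 1: w=[0.0000, 0.0000, 0.0000, 0.0000, 0.0000, 0.0000, 0.0000, 0.0000, 0.0275, 0.7379, 0.2345]  mean=1.6808  Neff=1.6658  idx=[8, 9, 9, 9, 9, 9, 9, 9, 9, 10, 10]
step 2: w=[0.6899, 0.0388, 0.0388, 0.0388, 0.0388, 0.0388, 0.0388, 0.0388, 0.0388, 0.0000, 0.0000]  mean=0.8954  Neff=2.0492  idx=[0, 0, 0, 0, 0, 0, 0, 1, 4, 6, 8]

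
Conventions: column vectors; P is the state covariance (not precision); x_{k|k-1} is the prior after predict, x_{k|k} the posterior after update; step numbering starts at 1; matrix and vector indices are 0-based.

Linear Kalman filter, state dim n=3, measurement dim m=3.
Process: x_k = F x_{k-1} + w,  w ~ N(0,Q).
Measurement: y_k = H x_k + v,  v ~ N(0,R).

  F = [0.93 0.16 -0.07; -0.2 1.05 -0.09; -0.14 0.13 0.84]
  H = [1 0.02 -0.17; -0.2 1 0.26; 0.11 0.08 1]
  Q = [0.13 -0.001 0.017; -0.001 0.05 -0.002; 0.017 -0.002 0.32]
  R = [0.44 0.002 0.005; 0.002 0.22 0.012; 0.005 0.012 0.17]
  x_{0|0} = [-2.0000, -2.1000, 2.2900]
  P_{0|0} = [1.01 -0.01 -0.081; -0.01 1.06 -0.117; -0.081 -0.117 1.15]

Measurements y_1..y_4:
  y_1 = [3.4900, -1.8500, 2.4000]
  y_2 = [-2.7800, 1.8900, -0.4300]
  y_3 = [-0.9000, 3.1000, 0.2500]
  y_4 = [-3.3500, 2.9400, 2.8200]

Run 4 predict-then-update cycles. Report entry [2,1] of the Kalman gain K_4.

step 1: x^-=[-2.3563, -2.0111, 1.9306]  P^-=[1.0465 0.0030 -0.2398; 0.0029 1.2918 -0.0035; -0.2398 -0.0035 1.1630]  S=[1.6023 -0.2999 -0.3106; -0.2999 1.6542 0.4325; -0.3106 0.4325 1.3007]  K=[0.6842 -0.0615 0.0882; 0.1443 0.8510 -0.1715; -0.1133 -0.0353 0.8583]  nu=[6.2147, -0.8121, 0.8895]  x^+=[2.0241, -1.9577, 2.0186]  P^+=[0.2970 0.0533 -0.0193; 0.0533 0.2067 -0.0406; -0.0193 -0.0406 0.1503]
step 2: x^-=[1.4279, -2.6421, 1.1578]  P^-=[0.4122 0.0347 -0.0413; 0.0347 0.2755 -0.0184; -0.0413 -0.0184 0.4291]  S=[0.8803 -0.0684 -0.0599; -0.0684 0.5219 0.1281; -0.0599 0.1281 0.5944]  K=[0.4768 -0.0677 0.0742; 0.0847 0.5400 -0.0953; -0.0816 0.0116 0.7010]  nu=[-3.9582, 4.5166, -1.5335]  x^+=[-0.8791, -0.3923, 0.4578]  P^+=[0.2075 0.0313 -0.0112; 0.0313 0.1301 -0.0232; -0.0112 -0.0232 0.1220]
step 3: x^-=[-0.9124, -0.2773, 0.4567]  P^-=[0.3247 0.0155 -0.0231; 0.0155 0.1936 -0.0115; -0.0231 -0.0115 0.4088]  S=[0.7852 -0.0667 -0.0500; -0.0667 0.4444 0.1203; -0.0500 0.1203 0.5773]  K=[0.4168 -0.0833 0.0774; 0.0605 0.4523 -0.0792; -0.0721 0.0260 0.6904]  nu=[0.0956, 3.0761, -0.0841]  x^+=[-1.1354, 1.1266, 0.4716]  P^+=[0.1819 0.0218 -0.0075; 0.0218 0.1079 -0.0188; -0.0075 -0.0188 0.1197]
step 4: x^-=[-0.9087, 1.3676, 0.7015]  P^-=[0.2986 0.0068 -0.0176; 0.0068 0.1714 -0.0101; -0.0176 -0.0101 0.4067]  S=[0.7567 -0.0690 -0.0478; -0.0690 0.4246 0.1182; -0.0478 0.1182 0.5760]  K=[0.3952 -0.0933 0.0793; 0.0496 0.4231 -0.0752; -0.0686 0.0304 0.6893]  nu=[-2.3494, 1.2083, 2.1090]  x^+=[-1.7826, 1.6037, 2.3532]  P^+=[0.1727 0.0173 -0.0060; 0.0173 0.1003 -0.0174; -0.0060 -0.0174 0.1193]

K[2,1] = 0.0304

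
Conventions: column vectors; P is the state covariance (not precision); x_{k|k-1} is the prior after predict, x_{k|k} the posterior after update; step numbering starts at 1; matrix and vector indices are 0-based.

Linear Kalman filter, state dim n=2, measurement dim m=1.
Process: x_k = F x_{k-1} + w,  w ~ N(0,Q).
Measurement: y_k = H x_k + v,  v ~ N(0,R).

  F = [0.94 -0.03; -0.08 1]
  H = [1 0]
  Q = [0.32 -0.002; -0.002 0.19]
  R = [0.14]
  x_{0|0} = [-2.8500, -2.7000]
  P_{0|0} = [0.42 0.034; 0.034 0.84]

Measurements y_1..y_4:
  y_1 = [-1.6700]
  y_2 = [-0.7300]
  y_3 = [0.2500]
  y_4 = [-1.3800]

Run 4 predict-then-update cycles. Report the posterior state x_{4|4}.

step 1: x^-=[-2.5980, -2.4720]  P^-=[0.6900 -0.0267; -0.0267 1.0272]  S=[0.8300]  K=[0.8313; -0.0322]  nu=[0.9280]  x^+=[-1.8265, -2.5019]  P^+=[0.1164 -0.0045; -0.0045 1.0264]
step 2: x^-=[-1.6419, -2.3558]  P^-=[0.4240 -0.0458; -0.0458 1.2179]  S=[0.5640]  K=[0.7518; -0.0812]  nu=[0.9119]  x^+=[-0.9563, -2.4298]  P^+=[0.1052 -0.0114; -0.0114 1.2141]
step 3: x^-=[-0.8261, -2.3533]  P^-=[0.4147 -0.0571; -0.0571 1.4066]  S=[0.5547]  K=[0.7476; -0.1028]  nu=[1.0761]  x^+=[-0.0216, -2.4640]  P^+=[0.1047 -0.0144; -0.0144 1.4008]
step 4: x^-=[0.0536, -2.4623]  P^-=[0.4146 -0.0655; -0.0655 1.5937]  S=[0.5546]  K=[0.7475; -0.1180]  nu=[-1.4336]  x^+=[-1.0181, -2.2930]  P^+=[0.1047 -0.0165; -0.0165 1.5860]

x_post = [-1.0181, -2.2930]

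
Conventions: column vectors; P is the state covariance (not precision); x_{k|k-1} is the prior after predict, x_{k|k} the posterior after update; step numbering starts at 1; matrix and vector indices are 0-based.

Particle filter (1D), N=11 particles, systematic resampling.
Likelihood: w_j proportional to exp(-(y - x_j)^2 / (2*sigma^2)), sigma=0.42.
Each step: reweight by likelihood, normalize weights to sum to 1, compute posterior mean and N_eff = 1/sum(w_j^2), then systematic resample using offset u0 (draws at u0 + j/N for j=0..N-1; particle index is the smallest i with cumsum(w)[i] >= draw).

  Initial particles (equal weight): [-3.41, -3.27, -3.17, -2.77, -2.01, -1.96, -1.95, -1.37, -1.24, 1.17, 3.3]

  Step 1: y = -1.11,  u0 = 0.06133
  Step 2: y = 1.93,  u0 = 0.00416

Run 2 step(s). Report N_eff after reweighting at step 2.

step 1: w=[0.0000, 0.0000, 0.0000, 0.0002, 0.0469, 0.0602, 0.0631, 0.3850, 0.4445, 0.0000, 0.0000]  mean=-1.4146  Neff=2.8115  idx=[5, 6, 7, 7, 7, 7, 8, 8, 8, 8, 8]
step 2: w=[0.0000, 0.0000, 0.0172, 0.0172, 0.0172, 0.0172, 0.1863, 0.1863, 0.1863, 0.1863, 0.1863]  mean=-1.2489  Neff=5.7257  idx=[2, 6, 6, 7, 7, 8, 8, 9, 9, 10, 10]

N_eff = 5.7257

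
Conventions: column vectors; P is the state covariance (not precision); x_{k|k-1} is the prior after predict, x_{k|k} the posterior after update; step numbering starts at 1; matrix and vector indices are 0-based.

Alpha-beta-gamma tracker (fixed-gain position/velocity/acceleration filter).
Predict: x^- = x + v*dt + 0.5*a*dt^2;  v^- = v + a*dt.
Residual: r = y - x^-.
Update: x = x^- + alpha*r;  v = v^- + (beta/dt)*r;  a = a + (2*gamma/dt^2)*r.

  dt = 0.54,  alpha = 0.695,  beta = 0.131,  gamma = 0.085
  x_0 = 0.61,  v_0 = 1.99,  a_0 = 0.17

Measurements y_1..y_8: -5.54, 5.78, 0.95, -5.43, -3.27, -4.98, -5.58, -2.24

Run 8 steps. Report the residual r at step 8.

step 1: x_pred=1.7094  r=-7.2494  x^+=-3.3289  v^+=0.3232  a^+=-4.0563
step 2: x_pred=-3.7458  r=9.5258  x^+=2.8746  v^+=0.4436  a^+=1.4972
step 3: x_pred=3.3325  r=-2.3825  x^+=1.6767  v^+=0.6741  a^+=0.1082
step 4: x_pred=2.0565  r=-7.4865  x^+=-3.1466  v^+=-1.0836  a^+=-4.2563
step 5: x_pred=-4.3523  r=1.0823  x^+=-3.6001  v^+=-3.1195  a^+=-3.6253
step 6: x_pred=-5.8132  r=0.8332  x^+=-5.2341  v^+=-4.8750  a^+=-3.1396
step 7: x_pred=-8.3244  r=2.7444  x^+=-6.4170  v^+=-5.9046  a^+=-1.5396
step 8: x_pred=-9.8300  r=7.5900  x^+=-4.5550  v^+=-4.8947  a^+=2.8853

resid = 7.5900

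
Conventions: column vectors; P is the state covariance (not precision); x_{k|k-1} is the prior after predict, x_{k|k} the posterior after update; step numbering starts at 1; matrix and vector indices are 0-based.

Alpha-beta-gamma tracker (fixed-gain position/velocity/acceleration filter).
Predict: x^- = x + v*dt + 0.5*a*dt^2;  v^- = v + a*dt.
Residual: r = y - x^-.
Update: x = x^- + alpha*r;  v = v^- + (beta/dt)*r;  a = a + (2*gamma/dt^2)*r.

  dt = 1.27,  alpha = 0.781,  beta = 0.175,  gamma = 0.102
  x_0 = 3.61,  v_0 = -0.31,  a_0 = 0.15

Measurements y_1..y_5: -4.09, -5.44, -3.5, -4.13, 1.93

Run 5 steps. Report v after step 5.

step 1: x_pred=3.3373  r=-7.4273  x^+=-2.4634  v^+=-1.1429  a^+=-0.7894
step 2: x_pred=-4.5516  r=-0.8884  x^+=-5.2454  v^+=-2.2679  a^+=-0.9018
step 3: x_pred=-8.8529  r=5.3529  x^+=-4.6723  v^+=-2.6755  a^+=-0.2247
step 4: x_pred=-8.2515  r=4.1215  x^+=-5.0326  v^+=-2.3930  a^+=0.2966
step 5: x_pred=-7.8326  r=9.7626  x^+=-0.2080  v^+=-0.6712  a^+=1.5313

v_post = -0.6712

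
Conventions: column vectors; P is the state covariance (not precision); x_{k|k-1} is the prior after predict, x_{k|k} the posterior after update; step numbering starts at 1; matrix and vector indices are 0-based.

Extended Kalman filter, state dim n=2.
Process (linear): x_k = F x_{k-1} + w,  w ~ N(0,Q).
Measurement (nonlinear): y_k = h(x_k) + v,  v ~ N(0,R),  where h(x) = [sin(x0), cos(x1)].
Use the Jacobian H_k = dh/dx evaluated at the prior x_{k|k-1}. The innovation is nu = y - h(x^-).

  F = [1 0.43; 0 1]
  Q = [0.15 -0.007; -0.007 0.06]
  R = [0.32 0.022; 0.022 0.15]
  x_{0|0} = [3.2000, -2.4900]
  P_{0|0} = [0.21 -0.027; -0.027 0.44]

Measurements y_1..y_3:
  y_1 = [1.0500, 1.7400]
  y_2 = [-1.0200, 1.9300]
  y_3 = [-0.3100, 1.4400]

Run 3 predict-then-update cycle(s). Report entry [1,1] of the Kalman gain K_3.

K[1,1] = -0.5379

step 1: x^-=[2.1293, -2.4900]  P^-=[0.4181 0.1552; 0.1552 0.5000]  H_jac=[-0.5299 0.0000; 0.0000 0.6065]  S=[0.4374 -0.0279; -0.0279 0.3339]  K=[-0.4912 0.2409; -0.1308 0.8972]  nu=[0.2020, 2.5351]  x^+=[2.6408, -0.2418]  P^+=[0.2866 0.0418; 0.0418 0.2172]
step 2: x^-=[2.5368, -0.2418]  P^-=[0.5127 0.1281; 0.1281 0.2772]  H_jac=[-0.8226 0.0000; 0.0000 0.2395]  S=[0.6669 -0.0032; -0.0032 0.1659]  K=[-0.6315 0.1726; -0.1561 0.3971]  nu=[-1.5886, 0.9591]  x^+=[3.7056, 0.3870]  P^+=[0.2411 0.0501; 0.0501 0.2344]
step 3: x^-=[3.8720, 0.3870]  P^-=[0.4775 0.1439; 0.1439 0.2944]  H_jac=[-0.7449 0.0000; 0.0000 -0.3774]  S=[0.5849 0.0625; 0.0625 0.1919]  K=[-0.5986 -0.0882; -0.1258 -0.5379]  nu=[0.3572, 0.5140]  x^+=[3.6129, 0.0656]  P^+=[0.2598 0.0699; 0.0699 0.2211]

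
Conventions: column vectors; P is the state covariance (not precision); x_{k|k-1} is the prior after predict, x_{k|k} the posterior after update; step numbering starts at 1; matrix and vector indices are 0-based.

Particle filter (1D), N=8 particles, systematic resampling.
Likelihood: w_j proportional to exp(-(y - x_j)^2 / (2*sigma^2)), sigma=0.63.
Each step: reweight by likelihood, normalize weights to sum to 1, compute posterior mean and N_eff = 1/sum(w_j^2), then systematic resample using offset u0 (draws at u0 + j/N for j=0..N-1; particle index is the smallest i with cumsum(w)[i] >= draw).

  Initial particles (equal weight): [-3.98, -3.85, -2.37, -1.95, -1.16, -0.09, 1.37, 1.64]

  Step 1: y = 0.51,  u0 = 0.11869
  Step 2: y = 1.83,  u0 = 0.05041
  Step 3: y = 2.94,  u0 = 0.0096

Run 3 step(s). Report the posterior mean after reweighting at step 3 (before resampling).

step 1: w=[0.0000, 0.0000, 0.0000, 0.0004, 0.0237, 0.5044, 0.3127, 0.1589]  mean=0.6153  Neff=2.6458  idx=[5, 5, 5, 5, 6, 6, 7, 7]
step 2: w=[0.0028, 0.0028, 0.0028, 0.0028, 0.2200, 0.2200, 0.2745, 0.2745]  mean=1.5021  Neff=4.0404  idx=[4, 4, 5, 5, 6, 6, 7, 7]
step 3: w=[0.0684, 0.0684, 0.0684, 0.0684, 0.1816, 0.1816, 0.1816, 0.1816]  mean=1.5661  Neff=6.6393  idx=[0, 1, 3, 4, 5, 5, 6, 7]

post_mean = 1.5661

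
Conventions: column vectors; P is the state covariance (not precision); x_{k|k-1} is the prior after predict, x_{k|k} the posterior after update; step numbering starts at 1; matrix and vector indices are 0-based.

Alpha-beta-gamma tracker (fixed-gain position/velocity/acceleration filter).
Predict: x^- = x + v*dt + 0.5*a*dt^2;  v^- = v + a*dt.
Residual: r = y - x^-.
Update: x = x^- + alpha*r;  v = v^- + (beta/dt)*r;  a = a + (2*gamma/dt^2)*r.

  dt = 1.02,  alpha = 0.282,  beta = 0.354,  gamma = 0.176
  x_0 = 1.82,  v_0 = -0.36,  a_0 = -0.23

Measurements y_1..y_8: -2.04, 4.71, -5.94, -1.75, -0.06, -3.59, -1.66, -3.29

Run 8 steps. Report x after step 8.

x_post = 0.8737

step 1: x_pred=1.3332  r=-3.3732  x^+=0.3819  v^+=-1.7653  a^+=-1.3712
step 2: x_pred=-2.1320  r=6.8420  x^+=-0.2025  v^+=-0.7894  a^+=0.9436
step 3: x_pred=-0.5168  r=-5.4232  x^+=-2.0462  v^+=-1.7090  a^+=-0.8912
step 4: x_pred=-4.2530  r=2.5030  x^+=-3.5472  v^+=-1.7494  a^+=-0.0444
step 5: x_pred=-5.3546  r=5.2946  x^+=-3.8615  v^+=0.0429  a^+=1.7470
step 6: x_pred=-2.9090  r=-0.6810  x^+=-3.1010  v^+=1.5885  a^+=1.5166
step 7: x_pred=-0.6919  r=-0.9681  x^+=-0.9649  v^+=2.7994  a^+=1.1890
step 8: x_pred=2.5090  r=-5.7990  x^+=0.8737  v^+=1.9996  a^+=-0.7730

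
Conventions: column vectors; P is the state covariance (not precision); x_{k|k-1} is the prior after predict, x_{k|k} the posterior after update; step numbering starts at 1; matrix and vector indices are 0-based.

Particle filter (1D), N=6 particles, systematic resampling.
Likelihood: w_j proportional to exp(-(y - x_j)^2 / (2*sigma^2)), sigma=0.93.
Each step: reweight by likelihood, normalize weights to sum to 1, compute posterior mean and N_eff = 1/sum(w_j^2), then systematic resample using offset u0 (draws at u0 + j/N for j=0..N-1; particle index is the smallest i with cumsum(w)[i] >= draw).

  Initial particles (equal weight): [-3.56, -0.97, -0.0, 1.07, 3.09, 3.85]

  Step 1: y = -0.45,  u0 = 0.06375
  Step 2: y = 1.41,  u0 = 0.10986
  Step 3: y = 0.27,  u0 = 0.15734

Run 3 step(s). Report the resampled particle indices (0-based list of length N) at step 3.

step 1: w=[0.0019, 0.4250, 0.4421, 0.1307, 0.0004, 0.0000]  mean=-0.2779  Neff=2.5436  idx=[1, 1, 1, 2, 2, 3]
step 2: w=[0.0225, 0.0225, 0.0225, 0.1883, 0.1883, 0.5559]  mean=0.5294  Neff=2.6214  idx=[3, 4, 4, 5, 5, 5]
step 3: w=[0.1937, 0.1937, 0.1937, 0.1396, 0.1396, 0.1396]  mean=0.4481  Neff=5.8457  idx=[0, 1, 2, 3, 4, 5]

resampled_idx = [0, 1, 2, 3, 4, 5]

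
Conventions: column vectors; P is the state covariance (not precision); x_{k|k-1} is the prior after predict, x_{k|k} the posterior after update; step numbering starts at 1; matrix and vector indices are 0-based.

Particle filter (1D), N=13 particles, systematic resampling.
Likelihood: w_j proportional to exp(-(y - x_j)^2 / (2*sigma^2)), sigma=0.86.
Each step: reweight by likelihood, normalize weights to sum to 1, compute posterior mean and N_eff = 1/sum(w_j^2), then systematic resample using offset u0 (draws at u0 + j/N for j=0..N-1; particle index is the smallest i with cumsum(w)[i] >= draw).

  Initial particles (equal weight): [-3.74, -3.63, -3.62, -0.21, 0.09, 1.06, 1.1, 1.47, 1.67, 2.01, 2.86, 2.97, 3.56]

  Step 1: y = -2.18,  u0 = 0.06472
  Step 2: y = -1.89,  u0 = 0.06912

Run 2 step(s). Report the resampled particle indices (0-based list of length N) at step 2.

step 1: w=[0.2457, 0.3073, 0.3134, 0.0924, 0.0391, 0.0011, 0.0009, 0.0002, 0.0001, 0.0000, 0.0000, 0.0000, 0.0000]  mean=-3.1824  Neff=3.8011  idx=[0, 0, 0, 1, 1, 1, 1, 2, 2, 2, 2, 3, 4]
step 2: w=[0.0633, 0.0633, 0.0633, 0.0827, 0.0827, 0.0827, 0.0827, 0.0847, 0.0847, 0.0847, 0.0847, 0.0950, 0.0452]  mean=-3.1542  Neff=12.6288  idx=[1, 2, 3, 4, 5, 6, 7, 8, 8, 9, 10, 11, 12]

resampled_idx = [1, 2, 3, 4, 5, 6, 7, 8, 8, 9, 10, 11, 12]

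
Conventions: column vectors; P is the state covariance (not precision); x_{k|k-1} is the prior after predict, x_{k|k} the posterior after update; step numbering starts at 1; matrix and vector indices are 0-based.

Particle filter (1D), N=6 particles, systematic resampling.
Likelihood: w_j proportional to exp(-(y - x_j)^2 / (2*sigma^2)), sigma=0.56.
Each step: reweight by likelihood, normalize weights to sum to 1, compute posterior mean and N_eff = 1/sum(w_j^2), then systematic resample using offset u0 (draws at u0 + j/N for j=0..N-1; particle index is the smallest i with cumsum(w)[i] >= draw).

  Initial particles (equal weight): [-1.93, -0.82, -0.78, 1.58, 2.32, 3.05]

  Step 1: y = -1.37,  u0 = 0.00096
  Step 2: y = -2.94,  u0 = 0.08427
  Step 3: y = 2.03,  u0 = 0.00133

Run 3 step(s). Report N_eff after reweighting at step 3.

N_eff = 6.0000

step 1: w=[0.3373, 0.3434, 0.3193, 0.0000, 0.0000, 0.0000]  mean=-1.1817  Neff=2.9972  idx=[0, 0, 0, 1, 1, 2]
step 2: w=[0.3321, 0.3321, 0.3321, 0.0013, 0.0013, 0.0010]  mean=-1.9260  Neff=3.0217  idx=[0, 0, 1, 1, 2, 2]
step 3: w=[0.1667, 0.1667, 0.1667, 0.1667, 0.1667, 0.1667]  mean=-1.9300  Neff=6.0000  idx=[0, 1, 2, 3, 4, 5]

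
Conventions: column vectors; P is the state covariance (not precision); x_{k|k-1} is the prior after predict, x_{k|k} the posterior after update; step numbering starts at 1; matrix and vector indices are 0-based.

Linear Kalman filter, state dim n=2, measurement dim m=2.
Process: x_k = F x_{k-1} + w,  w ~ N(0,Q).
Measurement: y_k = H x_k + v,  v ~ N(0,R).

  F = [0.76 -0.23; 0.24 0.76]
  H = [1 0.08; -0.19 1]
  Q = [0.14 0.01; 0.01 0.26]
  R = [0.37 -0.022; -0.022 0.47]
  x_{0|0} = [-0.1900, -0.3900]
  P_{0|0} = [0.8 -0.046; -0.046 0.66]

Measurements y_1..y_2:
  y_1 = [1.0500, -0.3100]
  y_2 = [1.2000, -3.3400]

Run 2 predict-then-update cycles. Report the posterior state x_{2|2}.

step 1: x^-=[-0.0547, -0.3420]  P^-=[0.6531 0.0165; 0.0165 0.6705]  S=[1.0300 -0.0762; -0.0762 1.1578]  K=[0.6315 -0.0514; 0.1113 0.5837]  nu=[1.1321, 0.0216]  x^+=[0.6591, -0.2034]  P^+=[0.2343 0.0065; 0.0065 0.2731]
step 2: x^-=[0.5477, 0.0036]  P^-=[0.2875 0.0084; 0.0084 0.4336]  S=[0.6616 -0.0337; -0.0337 0.9108]  K=[0.4338 -0.0347; 0.0894 0.4776]  nu=[0.6520, -3.2395]  x^+=[0.9431, -1.4854]  P^+=[0.1609 0.0047; 0.0047 0.2234]

x_post = [0.9431, -1.4854]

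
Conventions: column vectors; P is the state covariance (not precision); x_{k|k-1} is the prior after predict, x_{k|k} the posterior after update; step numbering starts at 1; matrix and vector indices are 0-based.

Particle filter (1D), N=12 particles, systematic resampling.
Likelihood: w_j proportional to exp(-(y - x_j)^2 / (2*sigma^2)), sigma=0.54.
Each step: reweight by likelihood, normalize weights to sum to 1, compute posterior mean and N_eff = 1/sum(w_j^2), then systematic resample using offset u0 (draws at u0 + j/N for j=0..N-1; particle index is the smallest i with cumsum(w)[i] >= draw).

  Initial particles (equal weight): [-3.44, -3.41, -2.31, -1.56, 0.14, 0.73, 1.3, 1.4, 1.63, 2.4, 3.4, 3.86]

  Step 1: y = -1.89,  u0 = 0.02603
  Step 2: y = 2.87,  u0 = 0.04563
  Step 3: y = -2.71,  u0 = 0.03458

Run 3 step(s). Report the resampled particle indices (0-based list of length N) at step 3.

resampled_idx = [0, 1, 2, 3, 4, 5, 6, 7, 8, 9, 10, 11]

step 1: w=[0.0101, 0.0119, 0.4605, 0.5170, 0.0005, 0.0000, 0.0000, 0.0000, 0.0000, 0.0000, 0.0000, 0.0000]  mean=-1.9454  Neff=2.0852  idx=[2, 2, 2, 2, 2, 2, 3, 3, 3, 3, 3, 3]
step 2: w=[0.0000, 0.0000, 0.0000, 0.0000, 0.0000, 0.0000, 0.1667, 0.1667, 0.1667, 0.1667, 0.1667, 0.1667]  mean=-1.5600  Neff=6.0001  idx=[6, 6, 7, 7, 8, 8, 9, 9, 10, 10, 11, 11]
step 3: w=[0.0833, 0.0833, 0.0833, 0.0833, 0.0833, 0.0833, 0.0833, 0.0833, 0.0833, 0.0833, 0.0833, 0.0833]  mean=-1.5600  Neff=12.0000  idx=[0, 1, 2, 3, 4, 5, 6, 7, 8, 9, 10, 11]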